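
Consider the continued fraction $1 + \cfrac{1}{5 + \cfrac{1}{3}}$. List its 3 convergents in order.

Using the convergent recurrence p_i = a_i*p_{i-1} + p_{i-2}, q_i = a_i*q_{i-1} + q_{i-2} with p_{-2}=0, p_{-1}=1, q_{-2}=1, q_{-1}=0:
  i=0: a_0=1, p_0 = 1*1 + 0 = 1, q_0 = 1*0 + 1 = 1.
  i=1: a_1=5, p_1 = 5*1 + 1 = 6, q_1 = 5*1 + 0 = 5.
  i=2: a_2=3, p_2 = 3*6 + 1 = 19, q_2 = 3*5 + 1 = 16.

1/1, 6/5, 19/16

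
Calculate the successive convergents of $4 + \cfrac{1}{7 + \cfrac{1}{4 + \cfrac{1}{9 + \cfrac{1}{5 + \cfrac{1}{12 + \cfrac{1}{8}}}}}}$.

Using the convergent recurrence p_i = a_i*p_{i-1} + p_{i-2}, q_i = a_i*q_{i-1} + q_{i-2} with p_{-2}=0, p_{-1}=1, q_{-2}=1, q_{-1}=0:
  i=0: a_0=4, p_0 = 4*1 + 0 = 4, q_0 = 4*0 + 1 = 1.
  i=1: a_1=7, p_1 = 7*4 + 1 = 29, q_1 = 7*1 + 0 = 7.
  i=2: a_2=4, p_2 = 4*29 + 4 = 120, q_2 = 4*7 + 1 = 29.
  i=3: a_3=9, p_3 = 9*120 + 29 = 1109, q_3 = 9*29 + 7 = 268.
  i=4: a_4=5, p_4 = 5*1109 + 120 = 5665, q_4 = 5*268 + 29 = 1369.
  i=5: a_5=12, p_5 = 12*5665 + 1109 = 69089, q_5 = 12*1369 + 268 = 16696.
  i=6: a_6=8, p_6 = 8*69089 + 5665 = 558377, q_6 = 8*16696 + 1369 = 134937.

4/1, 29/7, 120/29, 1109/268, 5665/1369, 69089/16696, 558377/134937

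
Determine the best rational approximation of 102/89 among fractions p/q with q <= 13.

8/7

Expand x = 102/89 as a continued fraction with the Euclidean algorithm:
  102 = 1*89 + 13, so a_0 = 1.
  89 = 6*13 + 11, so a_1 = 6.
  13 = 1*11 + 2, so a_2 = 1.
  11 = 5*2 + 1, so a_3 = 5.
  2 = 2*1 + 0, so a_4 = 2.
so x = [1; 6, 1, 5, 2].
Convergents (p_i = a_i*p_{i-1} + p_{i-2}, q_i = a_i*q_{i-1} + q_{i-2} with p_{-2}=0, p_{-1}=1, q_{-2}=1, q_{-1}=0), until the denominator exceeds 13:
  i=0: a_0=1, p_0 = 1*1 + 0 = 1, q_0 = 1*0 + 1 = 1.
  i=1: a_1=6, p_1 = 6*1 + 1 = 7, q_1 = 6*1 + 0 = 6.
  i=2: a_2=1, p_2 = 1*7 + 1 = 8, q_2 = 1*6 + 1 = 7.
  i=3: a_3=5, p_3 = 5*8 + 7 = 47, q_3 = 5*7 + 6 = 41.
q_3 = 41 > 13, so the last convergent with denominator <= 13 is p_2/q_2 = 8/7.
The closest fraction with denominator <= 13 is either p_2/q_2 or the intermediate fraction (k*p_2 + p_1)/(k*q_2 + q_1) with the largest k >= 1 whose denominator stays <= 13; these approach x as k grows, and every other convergent or intermediate fraction in range is farther away.
Largest k: floor((13 - q_1)/q_2) = floor((13 - 6)/7) = 1.
That gives (1*8 + 7)/(1*7 + 6) = 15/13.
Compare the errors: |x - 8/7| = |102*7 - 8*89|/(89*7) = 2/623, and |x - 15/13| = |102*13 - 15*89|/(89*13) = 9/1157.
Cross-multiplying, 2*1157 = 2314 < 5607 = 9*623, so 2/623 is smaller: the convergent 8/7 is closer to x than 15/13.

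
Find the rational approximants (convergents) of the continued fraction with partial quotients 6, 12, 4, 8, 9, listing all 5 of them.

6/1, 73/12, 298/49, 2457/404, 22411/3685

Using the convergent recurrence p_i = a_i*p_{i-1} + p_{i-2}, q_i = a_i*q_{i-1} + q_{i-2} with p_{-2}=0, p_{-1}=1, q_{-2}=1, q_{-1}=0:
  i=0: a_0=6, p_0 = 6*1 + 0 = 6, q_0 = 6*0 + 1 = 1.
  i=1: a_1=12, p_1 = 12*6 + 1 = 73, q_1 = 12*1 + 0 = 12.
  i=2: a_2=4, p_2 = 4*73 + 6 = 298, q_2 = 4*12 + 1 = 49.
  i=3: a_3=8, p_3 = 8*298 + 73 = 2457, q_3 = 8*49 + 12 = 404.
  i=4: a_4=9, p_4 = 9*2457 + 298 = 22411, q_4 = 9*404 + 49 = 3685.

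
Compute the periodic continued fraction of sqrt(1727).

Write x_i = (sqrt(1727) + m_i)/d_i with (m_0, d_0) = (0, 1). a_0 = floor(sqrt(1727)) = 41, since 41^2 = 1681 <= 1727 < 1764 = 42^2.
Iterate m_{i+1} = d_i*a_i - m_i, d_{i+1} = (1727 - m_{i+1}^2)/d_i, a_{i+1} = floor((a_0 + m_{i+1})/d_{i+1}):
  m_1 = 1*41 - 0 = 41, d_1 = (1727 - 41^2)/1 = 46/1 = 46, a_1 = floor((41 + 41)/46) = 1.
  m_2 = 46*1 - 41 = 5, d_2 = (1727 - 5^2)/46 = 1702/46 = 37, a_2 = floor((41 + 5)/37) = 1.
  m_3 = 37*1 - 5 = 32, d_3 = (1727 - 32^2)/37 = 703/37 = 19, a_3 = floor((41 + 32)/19) = 3.
  m_4 = 19*3 - 32 = 25, d_4 = (1727 - 25^2)/19 = 1102/19 = 58, a_4 = floor((41 + 25)/58) = 1.
  m_5 = 58*1 - 25 = 33, d_5 = (1727 - 33^2)/58 = 638/58 = 11, a_5 = floor((41 + 33)/11) = 6.
  m_6 = 11*6 - 33 = 33, d_6 = (1727 - 33^2)/11 = 638/11 = 58, a_6 = floor((41 + 33)/58) = 1.
  m_7 = 58*1 - 33 = 25, d_7 = (1727 - 25^2)/58 = 1102/58 = 19, a_7 = floor((41 + 25)/19) = 3.
  m_8 = 19*3 - 25 = 32, d_8 = (1727 - 32^2)/19 = 703/19 = 37, a_8 = floor((41 + 32)/37) = 1.
  m_9 = 37*1 - 32 = 5, d_9 = (1727 - 5^2)/37 = 1702/37 = 46, a_9 = floor((41 + 5)/46) = 1.
  m_10 = 46*1 - 5 = 41, d_10 = (1727 - 41^2)/46 = 46/46 = 1, a_10 = floor((41 + 41)/1) = 82.
  m_11 = 1*82 - 41 = 41, d_11 = (1727 - 41^2)/1 = 46/1 = 46: (m_11, d_11) = (m_1, d_1) = (41, 46), so from here the quotients repeat a_1, ..., a_10; the period length is 10.
Hence the expansion of sqrt(1727) is a_0 = 41 followed by the repeating block 1, 1, 3, 1, 6, 1, 3, 1, 1, 82 (period 10).

[41; (1, 1, 3, 1, 6, 1, 3, 1, 1, 82)]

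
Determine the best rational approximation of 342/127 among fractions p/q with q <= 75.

202/75

Expand x = 342/127 as a continued fraction with the Euclidean algorithm:
  342 = 2*127 + 88, so a_0 = 2.
  127 = 1*88 + 39, so a_1 = 1.
  88 = 2*39 + 10, so a_2 = 2.
  39 = 3*10 + 9, so a_3 = 3.
  10 = 1*9 + 1, so a_4 = 1.
  9 = 9*1 + 0, so a_5 = 9.
so x = [2; 1, 2, 3, 1, 9].
Convergents (p_i = a_i*p_{i-1} + p_{i-2}, q_i = a_i*q_{i-1} + q_{i-2} with p_{-2}=0, p_{-1}=1, q_{-2}=1, q_{-1}=0), until the denominator exceeds 75:
  i=0: a_0=2, p_0 = 2*1 + 0 = 2, q_0 = 2*0 + 1 = 1.
  i=1: a_1=1, p_1 = 1*2 + 1 = 3, q_1 = 1*1 + 0 = 1.
  i=2: a_2=2, p_2 = 2*3 + 2 = 8, q_2 = 2*1 + 1 = 3.
  i=3: a_3=3, p_3 = 3*8 + 3 = 27, q_3 = 3*3 + 1 = 10.
  i=4: a_4=1, p_4 = 1*27 + 8 = 35, q_4 = 1*10 + 3 = 13.
  i=5: a_5=9, p_5 = 9*35 + 27 = 342, q_5 = 9*13 + 10 = 127.
q_5 = 127 > 75, so the last convergent with denominator <= 75 is p_4/q_4 = 35/13.
The closest fraction with denominator <= 75 is either p_4/q_4 or the intermediate fraction (k*p_4 + p_3)/(k*q_4 + q_3) with the largest k >= 1 whose denominator stays <= 75; these approach x as k grows, and every other convergent or intermediate fraction in range is farther away.
Largest k: floor((75 - q_3)/q_4) = floor((75 - 10)/13) = 5.
That gives (5*35 + 27)/(5*13 + 10) = 202/75.
Compare the errors: |x - 35/13| = |342*13 - 35*127|/(127*13) = 1/1651, and |x - 202/75| = |342*75 - 202*127|/(127*75) = 4/9525.
Cross-multiplying, 4*1651 = 6604 < 9525 = 1*9525, so 4/9525 is smaller: the intermediate fraction 202/75 is closer to x than 35/13.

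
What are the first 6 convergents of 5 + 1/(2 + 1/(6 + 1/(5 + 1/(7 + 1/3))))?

Using the convergent recurrence p_i = a_i*p_{i-1} + p_{i-2}, q_i = a_i*q_{i-1} + q_{i-2} with p_{-2}=0, p_{-1}=1, q_{-2}=1, q_{-1}=0:
  i=0: a_0=5, p_0 = 5*1 + 0 = 5, q_0 = 5*0 + 1 = 1.
  i=1: a_1=2, p_1 = 2*5 + 1 = 11, q_1 = 2*1 + 0 = 2.
  i=2: a_2=6, p_2 = 6*11 + 5 = 71, q_2 = 6*2 + 1 = 13.
  i=3: a_3=5, p_3 = 5*71 + 11 = 366, q_3 = 5*13 + 2 = 67.
  i=4: a_4=7, p_4 = 7*366 + 71 = 2633, q_4 = 7*67 + 13 = 482.
  i=5: a_5=3, p_5 = 3*2633 + 366 = 8265, q_5 = 3*482 + 67 = 1513.

5/1, 11/2, 71/13, 366/67, 2633/482, 8265/1513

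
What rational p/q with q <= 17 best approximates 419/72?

64/11

Expand x = 419/72 as a continued fraction with the Euclidean algorithm:
  419 = 5*72 + 59, so a_0 = 5.
  72 = 1*59 + 13, so a_1 = 1.
  59 = 4*13 + 7, so a_2 = 4.
  13 = 1*7 + 6, so a_3 = 1.
  7 = 1*6 + 1, so a_4 = 1.
  6 = 6*1 + 0, so a_5 = 6.
so x = [5; 1, 4, 1, 1, 6].
Convergents (p_i = a_i*p_{i-1} + p_{i-2}, q_i = a_i*q_{i-1} + q_{i-2} with p_{-2}=0, p_{-1}=1, q_{-2}=1, q_{-1}=0), until the denominator exceeds 17:
  i=0: a_0=5, p_0 = 5*1 + 0 = 5, q_0 = 5*0 + 1 = 1.
  i=1: a_1=1, p_1 = 1*5 + 1 = 6, q_1 = 1*1 + 0 = 1.
  i=2: a_2=4, p_2 = 4*6 + 5 = 29, q_2 = 4*1 + 1 = 5.
  i=3: a_3=1, p_3 = 1*29 + 6 = 35, q_3 = 1*5 + 1 = 6.
  i=4: a_4=1, p_4 = 1*35 + 29 = 64, q_4 = 1*6 + 5 = 11.
  i=5: a_5=6, p_5 = 6*64 + 35 = 419, q_5 = 6*11 + 6 = 72.
q_5 = 72 > 17, so the last convergent with denominator <= 17 is p_4/q_4 = 64/11.
The closest fraction with denominator <= 17 is either p_4/q_4 or the intermediate fraction (k*p_4 + p_3)/(k*q_4 + q_3) with the largest k >= 1 whose denominator stays <= 17; these approach x as k grows, and every other convergent or intermediate fraction in range is farther away.
Largest k: floor((17 - q_3)/q_4) = floor((17 - 6)/11) = 1.
That gives (1*64 + 35)/(1*11 + 6) = 99/17.
Compare the errors: |x - 64/11| = |419*11 - 64*72|/(72*11) = 1/792, and |x - 99/17| = |419*17 - 99*72|/(72*17) = 5/1224.
Cross-multiplying, 1*1224 = 1224 < 3960 = 5*792, so 1/792 is smaller: the convergent 64/11 is closer to x than 99/17.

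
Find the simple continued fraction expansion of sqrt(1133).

Write x_i = (sqrt(1133) + m_i)/d_i with (m_0, d_0) = (0, 1). a_0 = floor(sqrt(1133)) = 33, since 33^2 = 1089 <= 1133 < 1156 = 34^2.
Iterate m_{i+1} = d_i*a_i - m_i, d_{i+1} = (1133 - m_{i+1}^2)/d_i, a_{i+1} = floor((a_0 + m_{i+1})/d_{i+1}):
  m_1 = 1*33 - 0 = 33, d_1 = (1133 - 33^2)/1 = 44/1 = 44, a_1 = floor((33 + 33)/44) = 1.
  m_2 = 44*1 - 33 = 11, d_2 = (1133 - 11^2)/44 = 1012/44 = 23, a_2 = floor((33 + 11)/23) = 1.
  m_3 = 23*1 - 11 = 12, d_3 = (1133 - 12^2)/23 = 989/23 = 43, a_3 = floor((33 + 12)/43) = 1.
  m_4 = 43*1 - 12 = 31, d_4 = (1133 - 31^2)/43 = 172/43 = 4, a_4 = floor((33 + 31)/4) = 16.
  m_5 = 4*16 - 31 = 33, d_5 = (1133 - 33^2)/4 = 44/4 = 11, a_5 = floor((33 + 33)/11) = 6.
  m_6 = 11*6 - 33 = 33, d_6 = (1133 - 33^2)/11 = 44/11 = 4, a_6 = floor((33 + 33)/4) = 16.
  m_7 = 4*16 - 33 = 31, d_7 = (1133 - 31^2)/4 = 172/4 = 43, a_7 = floor((33 + 31)/43) = 1.
  m_8 = 43*1 - 31 = 12, d_8 = (1133 - 12^2)/43 = 989/43 = 23, a_8 = floor((33 + 12)/23) = 1.
  m_9 = 23*1 - 12 = 11, d_9 = (1133 - 11^2)/23 = 1012/23 = 44, a_9 = floor((33 + 11)/44) = 1.
  m_10 = 44*1 - 11 = 33, d_10 = (1133 - 33^2)/44 = 44/44 = 1, a_10 = floor((33 + 33)/1) = 66.
  m_11 = 1*66 - 33 = 33, d_11 = (1133 - 33^2)/1 = 44/1 = 44: (m_11, d_11) = (m_1, d_1) = (33, 44), so from here the quotients repeat a_1, ..., a_10; the period length is 10.
Hence the expansion of sqrt(1133) is a_0 = 33 followed by the repeating block 1, 1, 1, 16, 6, 16, 1, 1, 1, 66 (period 10).

[33; (1, 1, 1, 16, 6, 16, 1, 1, 1, 66)]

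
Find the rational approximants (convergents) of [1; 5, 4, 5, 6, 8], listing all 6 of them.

Using the convergent recurrence p_i = a_i*p_{i-1} + p_{i-2}, q_i = a_i*q_{i-1} + q_{i-2} with p_{-2}=0, p_{-1}=1, q_{-2}=1, q_{-1}=0:
  i=0: a_0=1, p_0 = 1*1 + 0 = 1, q_0 = 1*0 + 1 = 1.
  i=1: a_1=5, p_1 = 5*1 + 1 = 6, q_1 = 5*1 + 0 = 5.
  i=2: a_2=4, p_2 = 4*6 + 1 = 25, q_2 = 4*5 + 1 = 21.
  i=3: a_3=5, p_3 = 5*25 + 6 = 131, q_3 = 5*21 + 5 = 110.
  i=4: a_4=6, p_4 = 6*131 + 25 = 811, q_4 = 6*110 + 21 = 681.
  i=5: a_5=8, p_5 = 8*811 + 131 = 6619, q_5 = 8*681 + 110 = 5558.

1/1, 6/5, 25/21, 131/110, 811/681, 6619/5558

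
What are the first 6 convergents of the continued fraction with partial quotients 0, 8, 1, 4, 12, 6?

Using the convergent recurrence p_i = a_i*p_{i-1} + p_{i-2}, q_i = a_i*q_{i-1} + q_{i-2} with p_{-2}=0, p_{-1}=1, q_{-2}=1, q_{-1}=0:
  i=0: a_0=0, p_0 = 0*1 + 0 = 0, q_0 = 0*0 + 1 = 1.
  i=1: a_1=8, p_1 = 8*0 + 1 = 1, q_1 = 8*1 + 0 = 8.
  i=2: a_2=1, p_2 = 1*1 + 0 = 1, q_2 = 1*8 + 1 = 9.
  i=3: a_3=4, p_3 = 4*1 + 1 = 5, q_3 = 4*9 + 8 = 44.
  i=4: a_4=12, p_4 = 12*5 + 1 = 61, q_4 = 12*44 + 9 = 537.
  i=5: a_5=6, p_5 = 6*61 + 5 = 371, q_5 = 6*537 + 44 = 3266.

0/1, 1/8, 1/9, 5/44, 61/537, 371/3266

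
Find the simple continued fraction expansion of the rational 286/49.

[5; 1, 5, 8]

Run the Euclidean algorithm on 286 and 49; the successive quotients are the partial quotients a_0, a_1, ... (each step inverts the fractional part left over by the previous one):
  286 = 5*49 + 41, so a_0 = 5.
  49 = 1*41 + 8, so a_1 = 1.
  41 = 5*8 + 1, so a_2 = 5.
  8 = 8*1 + 0, so a_3 = 8.
The remainder reaches 0 after 4 divisions, so the expansion has 4 partial quotients, read off in order.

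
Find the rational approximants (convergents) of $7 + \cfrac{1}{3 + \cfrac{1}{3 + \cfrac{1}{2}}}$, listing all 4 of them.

7/1, 22/3, 73/10, 168/23

Using the convergent recurrence p_i = a_i*p_{i-1} + p_{i-2}, q_i = a_i*q_{i-1} + q_{i-2} with p_{-2}=0, p_{-1}=1, q_{-2}=1, q_{-1}=0:
  i=0: a_0=7, p_0 = 7*1 + 0 = 7, q_0 = 7*0 + 1 = 1.
  i=1: a_1=3, p_1 = 3*7 + 1 = 22, q_1 = 3*1 + 0 = 3.
  i=2: a_2=3, p_2 = 3*22 + 7 = 73, q_2 = 3*3 + 1 = 10.
  i=3: a_3=2, p_3 = 2*73 + 22 = 168, q_3 = 2*10 + 3 = 23.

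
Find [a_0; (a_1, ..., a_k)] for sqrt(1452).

[38; (9, 1, 1, 18, 1, 1, 9, 76)]

Write x_i = (sqrt(1452) + m_i)/d_i with (m_0, d_0) = (0, 1). a_0 = floor(sqrt(1452)) = 38, since 38^2 = 1444 <= 1452 < 1521 = 39^2.
Iterate m_{i+1} = d_i*a_i - m_i, d_{i+1} = (1452 - m_{i+1}^2)/d_i, a_{i+1} = floor((a_0 + m_{i+1})/d_{i+1}):
  m_1 = 1*38 - 0 = 38, d_1 = (1452 - 38^2)/1 = 8/1 = 8, a_1 = floor((38 + 38)/8) = 9.
  m_2 = 8*9 - 38 = 34, d_2 = (1452 - 34^2)/8 = 296/8 = 37, a_2 = floor((38 + 34)/37) = 1.
  m_3 = 37*1 - 34 = 3, d_3 = (1452 - 3^2)/37 = 1443/37 = 39, a_3 = floor((38 + 3)/39) = 1.
  m_4 = 39*1 - 3 = 36, d_4 = (1452 - 36^2)/39 = 156/39 = 4, a_4 = floor((38 + 36)/4) = 18.
  m_5 = 4*18 - 36 = 36, d_5 = (1452 - 36^2)/4 = 156/4 = 39, a_5 = floor((38 + 36)/39) = 1.
  m_6 = 39*1 - 36 = 3, d_6 = (1452 - 3^2)/39 = 1443/39 = 37, a_6 = floor((38 + 3)/37) = 1.
  m_7 = 37*1 - 3 = 34, d_7 = (1452 - 34^2)/37 = 296/37 = 8, a_7 = floor((38 + 34)/8) = 9.
  m_8 = 8*9 - 34 = 38, d_8 = (1452 - 38^2)/8 = 8/8 = 1, a_8 = floor((38 + 38)/1) = 76.
  m_9 = 1*76 - 38 = 38, d_9 = (1452 - 38^2)/1 = 8/1 = 8: (m_9, d_9) = (m_1, d_1) = (38, 8), so from here the quotients repeat a_1, ..., a_8; the period length is 8.
Hence the expansion of sqrt(1452) is a_0 = 38 followed by the repeating block 9, 1, 1, 18, 1, 1, 9, 76 (period 8).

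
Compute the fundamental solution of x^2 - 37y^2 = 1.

(x, y) = (73, 12)

First expand sqrt(37) as a continued fraction. With x_i = (sqrt(37) + m_i)/d_i and (m_0, d_0) = (0, 1): a_0 = floor(sqrt(37)) = 6, since 6^2 = 36 <= 37 < 49 = 7^2.
Iterate m_{i+1} = d_i*a_i - m_i, d_{i+1} = (37 - m_{i+1}^2)/d_i, a_{i+1} = floor((a_0 + m_{i+1})/d_{i+1}):
  m_1 = 1*6 - 0 = 6, d_1 = (37 - 6^2)/1 = 1/1 = 1, a_1 = floor((6 + 6)/1) = 12.
  m_2 = 1*12 - 6 = 6, d_2 = (37 - 6^2)/1 = 1/1 = 1: (m_2, d_2) = (m_1, d_1) = (6, 1), so from here the quotient a_1 repeats; the period length is 1.
So sqrt(37) = [6; (12)] with period length k = 1.
k is odd, so (p_{k-1}, q_{k-1}) only solves x^2 - 37y^2 = -1 and the fundamental solution of x^2 - 37y^2 = 1 is (p_{2k-1}, q_{2k-1}) = (p_1, q_1); compute convergents through index 1, running through the period twice.
Convergents (p_i = a_i*p_{i-1} + p_{i-2}, q_i = a_i*q_{i-1} + q_{i-2} with p_{-2}=0, p_{-1}=1, q_{-2}=1, q_{-1}=0):
  i=0: a_0=6, p_0 = 6*1 + 0 = 6, q_0 = 6*0 + 1 = 1.
  i=1: a_1=12, p_1 = 12*6 + 1 = 73, q_1 = 12*1 + 0 = 12.
Indeed p_0^2 - 37*q_0^2 = 36 - 37 = -1, not +1.
Check: 73^2 - 37*12^2 = 5329 - 5328 = 1, so (x, y) = (73, 12) solves the equation, and by the theorem it is the least positive solution.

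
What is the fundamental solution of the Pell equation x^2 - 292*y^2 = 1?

First expand sqrt(292) as a continued fraction. With x_i = (sqrt(292) + m_i)/d_i and (m_0, d_0) = (0, 1): a_0 = floor(sqrt(292)) = 17, since 17^2 = 289 <= 292 < 324 = 18^2.
Iterate m_{i+1} = d_i*a_i - m_i, d_{i+1} = (292 - m_{i+1}^2)/d_i, a_{i+1} = floor((a_0 + m_{i+1})/d_{i+1}):
  m_1 = 1*17 - 0 = 17, d_1 = (292 - 17^2)/1 = 3/1 = 3, a_1 = floor((17 + 17)/3) = 11.
  m_2 = 3*11 - 17 = 16, d_2 = (292 - 16^2)/3 = 36/3 = 12, a_2 = floor((17 + 16)/12) = 2.
  m_3 = 12*2 - 16 = 8, d_3 = (292 - 8^2)/12 = 228/12 = 19, a_3 = floor((17 + 8)/19) = 1.
  m_4 = 19*1 - 8 = 11, d_4 = (292 - 11^2)/19 = 171/19 = 9, a_4 = floor((17 + 11)/9) = 3.
  m_5 = 9*3 - 11 = 16, d_5 = (292 - 16^2)/9 = 36/9 = 4, a_5 = floor((17 + 16)/4) = 8.
  m_6 = 4*8 - 16 = 16, d_6 = (292 - 16^2)/4 = 36/4 = 9, a_6 = floor((17 + 16)/9) = 3.
  m_7 = 9*3 - 16 = 11, d_7 = (292 - 11^2)/9 = 171/9 = 19, a_7 = floor((17 + 11)/19) = 1.
  m_8 = 19*1 - 11 = 8, d_8 = (292 - 8^2)/19 = 228/19 = 12, a_8 = floor((17 + 8)/12) = 2.
  m_9 = 12*2 - 8 = 16, d_9 = (292 - 16^2)/12 = 36/12 = 3, a_9 = floor((17 + 16)/3) = 11.
  m_10 = 3*11 - 16 = 17, d_10 = (292 - 17^2)/3 = 3/3 = 1, a_10 = floor((17 + 17)/1) = 34.
  m_11 = 1*34 - 17 = 17, d_11 = (292 - 17^2)/1 = 3/1 = 3: (m_11, d_11) = (m_1, d_1) = (17, 3), so from here the quotients repeat a_1, ..., a_10; the period length is 10.
So sqrt(292) = [17; (11, 2, 1, 3, 8, 3, 1, 2, 11, 34)] with period length k = 10.
k is even, so the fundamental solution of x^2 - 292y^2 = 1 is (p_{k-1}, q_{k-1}) = (p_9, q_9); compute convergents through index 9.
Convergents (p_i = a_i*p_{i-1} + p_{i-2}, q_i = a_i*q_{i-1} + q_{i-2} with p_{-2}=0, p_{-1}=1, q_{-2}=1, q_{-1}=0):
  i=0: a_0=17, p_0 = 17*1 + 0 = 17, q_0 = 17*0 + 1 = 1.
  i=1: a_1=11, p_1 = 11*17 + 1 = 188, q_1 = 11*1 + 0 = 11.
  i=2: a_2=2, p_2 = 2*188 + 17 = 393, q_2 = 2*11 + 1 = 23.
  i=3: a_3=1, p_3 = 1*393 + 188 = 581, q_3 = 1*23 + 11 = 34.
  i=4: a_4=3, p_4 = 3*581 + 393 = 2136, q_4 = 3*34 + 23 = 125.
  i=5: a_5=8, p_5 = 8*2136 + 581 = 17669, q_5 = 8*125 + 34 = 1034.
  i=6: a_6=3, p_6 = 3*17669 + 2136 = 55143, q_6 = 3*1034 + 125 = 3227.
  i=7: a_7=1, p_7 = 1*55143 + 17669 = 72812, q_7 = 1*3227 + 1034 = 4261.
  i=8: a_8=2, p_8 = 2*72812 + 55143 = 200767, q_8 = 2*4261 + 3227 = 11749.
  i=9: a_9=11, p_9 = 11*200767 + 72812 = 2281249, q_9 = 11*11749 + 4261 = 133500.
Check: 2281249^2 - 292*133500^2 = 5204097000001 - 5204097000000 = 1, so (x, y) = (2281249, 133500) solves the equation, and by the theorem it is the least positive solution.

(x, y) = (2281249, 133500)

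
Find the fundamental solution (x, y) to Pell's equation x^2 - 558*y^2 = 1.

(x, y) = (7937, 336)

First expand sqrt(558) as a continued fraction. With x_i = (sqrt(558) + m_i)/d_i and (m_0, d_0) = (0, 1): a_0 = floor(sqrt(558)) = 23, since 23^2 = 529 <= 558 < 576 = 24^2.
Iterate m_{i+1} = d_i*a_i - m_i, d_{i+1} = (558 - m_{i+1}^2)/d_i, a_{i+1} = floor((a_0 + m_{i+1})/d_{i+1}):
  m_1 = 1*23 - 0 = 23, d_1 = (558 - 23^2)/1 = 29/1 = 29, a_1 = floor((23 + 23)/29) = 1.
  m_2 = 29*1 - 23 = 6, d_2 = (558 - 6^2)/29 = 522/29 = 18, a_2 = floor((23 + 6)/18) = 1.
  m_3 = 18*1 - 6 = 12, d_3 = (558 - 12^2)/18 = 414/18 = 23, a_3 = floor((23 + 12)/23) = 1.
  m_4 = 23*1 - 12 = 11, d_4 = (558 - 11^2)/23 = 437/23 = 19, a_4 = floor((23 + 11)/19) = 1.
  m_5 = 19*1 - 11 = 8, d_5 = (558 - 8^2)/19 = 494/19 = 26, a_5 = floor((23 + 8)/26) = 1.
  m_6 = 26*1 - 8 = 18, d_6 = (558 - 18^2)/26 = 234/26 = 9, a_6 = floor((23 + 18)/9) = 4.
  m_7 = 9*4 - 18 = 18, d_7 = (558 - 18^2)/9 = 234/9 = 26, a_7 = floor((23 + 18)/26) = 1.
  m_8 = 26*1 - 18 = 8, d_8 = (558 - 8^2)/26 = 494/26 = 19, a_8 = floor((23 + 8)/19) = 1.
  m_9 = 19*1 - 8 = 11, d_9 = (558 - 11^2)/19 = 437/19 = 23, a_9 = floor((23 + 11)/23) = 1.
  m_10 = 23*1 - 11 = 12, d_10 = (558 - 12^2)/23 = 414/23 = 18, a_10 = floor((23 + 12)/18) = 1.
  m_11 = 18*1 - 12 = 6, d_11 = (558 - 6^2)/18 = 522/18 = 29, a_11 = floor((23 + 6)/29) = 1.
  m_12 = 29*1 - 6 = 23, d_12 = (558 - 23^2)/29 = 29/29 = 1, a_12 = floor((23 + 23)/1) = 46.
  m_13 = 1*46 - 23 = 23, d_13 = (558 - 23^2)/1 = 29/1 = 29: (m_13, d_13) = (m_1, d_1) = (23, 29), so from here the quotients repeat a_1, ..., a_12; the period length is 12.
So sqrt(558) = [23; (1, 1, 1, 1, 1, 4, 1, 1, 1, 1, 1, 46)] with period length k = 12.
k is even, so the fundamental solution of x^2 - 558y^2 = 1 is (p_{k-1}, q_{k-1}) = (p_11, q_11); compute convergents through index 11.
Convergents (p_i = a_i*p_{i-1} + p_{i-2}, q_i = a_i*q_{i-1} + q_{i-2} with p_{-2}=0, p_{-1}=1, q_{-2}=1, q_{-1}=0):
  i=0: a_0=23, p_0 = 23*1 + 0 = 23, q_0 = 23*0 + 1 = 1.
  i=1: a_1=1, p_1 = 1*23 + 1 = 24, q_1 = 1*1 + 0 = 1.
  i=2: a_2=1, p_2 = 1*24 + 23 = 47, q_2 = 1*1 + 1 = 2.
  i=3: a_3=1, p_3 = 1*47 + 24 = 71, q_3 = 1*2 + 1 = 3.
  i=4: a_4=1, p_4 = 1*71 + 47 = 118, q_4 = 1*3 + 2 = 5.
  i=5: a_5=1, p_5 = 1*118 + 71 = 189, q_5 = 1*5 + 3 = 8.
  i=6: a_6=4, p_6 = 4*189 + 118 = 874, q_6 = 4*8 + 5 = 37.
  i=7: a_7=1, p_7 = 1*874 + 189 = 1063, q_7 = 1*37 + 8 = 45.
  i=8: a_8=1, p_8 = 1*1063 + 874 = 1937, q_8 = 1*45 + 37 = 82.
  i=9: a_9=1, p_9 = 1*1937 + 1063 = 3000, q_9 = 1*82 + 45 = 127.
  i=10: a_10=1, p_10 = 1*3000 + 1937 = 4937, q_10 = 1*127 + 82 = 209.
  i=11: a_11=1, p_11 = 1*4937 + 3000 = 7937, q_11 = 1*209 + 127 = 336.
Check: 7937^2 - 558*336^2 = 62995969 - 62995968 = 1, so (x, y) = (7937, 336) solves the equation, and by the theorem it is the least positive solution.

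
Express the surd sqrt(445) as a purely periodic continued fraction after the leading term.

Write x_i = (sqrt(445) + m_i)/d_i with (m_0, d_0) = (0, 1). a_0 = floor(sqrt(445)) = 21, since 21^2 = 441 <= 445 < 484 = 22^2.
Iterate m_{i+1} = d_i*a_i - m_i, d_{i+1} = (445 - m_{i+1}^2)/d_i, a_{i+1} = floor((a_0 + m_{i+1})/d_{i+1}):
  m_1 = 1*21 - 0 = 21, d_1 = (445 - 21^2)/1 = 4/1 = 4, a_1 = floor((21 + 21)/4) = 10.
  m_2 = 4*10 - 21 = 19, d_2 = (445 - 19^2)/4 = 84/4 = 21, a_2 = floor((21 + 19)/21) = 1.
  m_3 = 21*1 - 19 = 2, d_3 = (445 - 2^2)/21 = 441/21 = 21, a_3 = floor((21 + 2)/21) = 1.
  m_4 = 21*1 - 2 = 19, d_4 = (445 - 19^2)/21 = 84/21 = 4, a_4 = floor((21 + 19)/4) = 10.
  m_5 = 4*10 - 19 = 21, d_5 = (445 - 21^2)/4 = 4/4 = 1, a_5 = floor((21 + 21)/1) = 42.
  m_6 = 1*42 - 21 = 21, d_6 = (445 - 21^2)/1 = 4/1 = 4: (m_6, d_6) = (m_1, d_1) = (21, 4), so from here the quotients repeat a_1, ..., a_5; the period length is 5.
Hence the expansion of sqrt(445) is a_0 = 21 followed by the repeating block 10, 1, 1, 10, 42 (period 5).

[21; (10, 1, 1, 10, 42)]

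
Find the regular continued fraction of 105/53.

Run the Euclidean algorithm on 105 and 53; the successive quotients are the partial quotients a_0, a_1, ... (each step inverts the fractional part left over by the previous one):
  105 = 1*53 + 52, so a_0 = 1.
  53 = 1*52 + 1, so a_1 = 1.
  52 = 52*1 + 0, so a_2 = 52.
The remainder reaches 0 after 3 divisions, so the expansion has 3 partial quotients, read off in order.

[1; 1, 52]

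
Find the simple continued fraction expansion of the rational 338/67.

Run the Euclidean algorithm on 338 and 67; the successive quotients are the partial quotients a_0, a_1, ... (each step inverts the fractional part left over by the previous one):
  338 = 5*67 + 3, so a_0 = 5.
  67 = 22*3 + 1, so a_1 = 22.
  3 = 3*1 + 0, so a_2 = 3.
The remainder reaches 0 after 3 divisions, so the expansion has 3 partial quotients, read off in order.

[5; 22, 3]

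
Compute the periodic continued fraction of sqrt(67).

[8; (5, 2, 1, 1, 7, 1, 1, 2, 5, 16)]

Write x_i = (sqrt(67) + m_i)/d_i with (m_0, d_0) = (0, 1). a_0 = floor(sqrt(67)) = 8, since 8^2 = 64 <= 67 < 81 = 9^2.
Iterate m_{i+1} = d_i*a_i - m_i, d_{i+1} = (67 - m_{i+1}^2)/d_i, a_{i+1} = floor((a_0 + m_{i+1})/d_{i+1}):
  m_1 = 1*8 - 0 = 8, d_1 = (67 - 8^2)/1 = 3/1 = 3, a_1 = floor((8 + 8)/3) = 5.
  m_2 = 3*5 - 8 = 7, d_2 = (67 - 7^2)/3 = 18/3 = 6, a_2 = floor((8 + 7)/6) = 2.
  m_3 = 6*2 - 7 = 5, d_3 = (67 - 5^2)/6 = 42/6 = 7, a_3 = floor((8 + 5)/7) = 1.
  m_4 = 7*1 - 5 = 2, d_4 = (67 - 2^2)/7 = 63/7 = 9, a_4 = floor((8 + 2)/9) = 1.
  m_5 = 9*1 - 2 = 7, d_5 = (67 - 7^2)/9 = 18/9 = 2, a_5 = floor((8 + 7)/2) = 7.
  m_6 = 2*7 - 7 = 7, d_6 = (67 - 7^2)/2 = 18/2 = 9, a_6 = floor((8 + 7)/9) = 1.
  m_7 = 9*1 - 7 = 2, d_7 = (67 - 2^2)/9 = 63/9 = 7, a_7 = floor((8 + 2)/7) = 1.
  m_8 = 7*1 - 2 = 5, d_8 = (67 - 5^2)/7 = 42/7 = 6, a_8 = floor((8 + 5)/6) = 2.
  m_9 = 6*2 - 5 = 7, d_9 = (67 - 7^2)/6 = 18/6 = 3, a_9 = floor((8 + 7)/3) = 5.
  m_10 = 3*5 - 7 = 8, d_10 = (67 - 8^2)/3 = 3/3 = 1, a_10 = floor((8 + 8)/1) = 16.
  m_11 = 1*16 - 8 = 8, d_11 = (67 - 8^2)/1 = 3/1 = 3: (m_11, d_11) = (m_1, d_1) = (8, 3), so from here the quotients repeat a_1, ..., a_10; the period length is 10.
Hence the expansion of sqrt(67) is a_0 = 8 followed by the repeating block 5, 2, 1, 1, 7, 1, 1, 2, 5, 16 (period 10).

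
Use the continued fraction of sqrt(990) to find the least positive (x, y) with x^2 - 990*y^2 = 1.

First expand sqrt(990) as a continued fraction. With x_i = (sqrt(990) + m_i)/d_i and (m_0, d_0) = (0, 1): a_0 = floor(sqrt(990)) = 31, since 31^2 = 961 <= 990 < 1024 = 32^2.
Iterate m_{i+1} = d_i*a_i - m_i, d_{i+1} = (990 - m_{i+1}^2)/d_i, a_{i+1} = floor((a_0 + m_{i+1})/d_{i+1}):
  m_1 = 1*31 - 0 = 31, d_1 = (990 - 31^2)/1 = 29/1 = 29, a_1 = floor((31 + 31)/29) = 2.
  m_2 = 29*2 - 31 = 27, d_2 = (990 - 27^2)/29 = 261/29 = 9, a_2 = floor((31 + 27)/9) = 6.
  m_3 = 9*6 - 27 = 27, d_3 = (990 - 27^2)/9 = 261/9 = 29, a_3 = floor((31 + 27)/29) = 2.
  m_4 = 29*2 - 27 = 31, d_4 = (990 - 31^2)/29 = 29/29 = 1, a_4 = floor((31 + 31)/1) = 62.
  m_5 = 1*62 - 31 = 31, d_5 = (990 - 31^2)/1 = 29/1 = 29: (m_5, d_5) = (m_1, d_1) = (31, 29), so from here the quotients repeat a_1, ..., a_4; the period length is 4.
So sqrt(990) = [31; (2, 6, 2, 62)] with period length k = 4.
k is even, so the fundamental solution of x^2 - 990y^2 = 1 is (p_{k-1}, q_{k-1}) = (p_3, q_3); compute convergents through index 3.
Convergents (p_i = a_i*p_{i-1} + p_{i-2}, q_i = a_i*q_{i-1} + q_{i-2} with p_{-2}=0, p_{-1}=1, q_{-2}=1, q_{-1}=0):
  i=0: a_0=31, p_0 = 31*1 + 0 = 31, q_0 = 31*0 + 1 = 1.
  i=1: a_1=2, p_1 = 2*31 + 1 = 63, q_1 = 2*1 + 0 = 2.
  i=2: a_2=6, p_2 = 6*63 + 31 = 409, q_2 = 6*2 + 1 = 13.
  i=3: a_3=2, p_3 = 2*409 + 63 = 881, q_3 = 2*13 + 2 = 28.
Check: 881^2 - 990*28^2 = 776161 - 776160 = 1, so (x, y) = (881, 28) solves the equation, and by the theorem it is the least positive solution.

(x, y) = (881, 28)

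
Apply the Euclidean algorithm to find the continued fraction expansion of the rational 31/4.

[7; 1, 3]

Run the Euclidean algorithm on 31 and 4; the successive quotients are the partial quotients a_0, a_1, ... (each step inverts the fractional part left over by the previous one):
  31 = 7*4 + 3, so a_0 = 7.
  4 = 1*3 + 1, so a_1 = 1.
  3 = 3*1 + 0, so a_2 = 3.
The remainder reaches 0 after 3 divisions, so the expansion has 3 partial quotients, read off in order.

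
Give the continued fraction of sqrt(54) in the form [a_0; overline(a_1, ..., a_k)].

[7; overline(2, 1, 6, 1, 2, 14)]

Write x_i = (sqrt(54) + m_i)/d_i with (m_0, d_0) = (0, 1). a_0 = floor(sqrt(54)) = 7, since 7^2 = 49 <= 54 < 64 = 8^2.
Iterate m_{i+1} = d_i*a_i - m_i, d_{i+1} = (54 - m_{i+1}^2)/d_i, a_{i+1} = floor((a_0 + m_{i+1})/d_{i+1}):
  m_1 = 1*7 - 0 = 7, d_1 = (54 - 7^2)/1 = 5/1 = 5, a_1 = floor((7 + 7)/5) = 2.
  m_2 = 5*2 - 7 = 3, d_2 = (54 - 3^2)/5 = 45/5 = 9, a_2 = floor((7 + 3)/9) = 1.
  m_3 = 9*1 - 3 = 6, d_3 = (54 - 6^2)/9 = 18/9 = 2, a_3 = floor((7 + 6)/2) = 6.
  m_4 = 2*6 - 6 = 6, d_4 = (54 - 6^2)/2 = 18/2 = 9, a_4 = floor((7 + 6)/9) = 1.
  m_5 = 9*1 - 6 = 3, d_5 = (54 - 3^2)/9 = 45/9 = 5, a_5 = floor((7 + 3)/5) = 2.
  m_6 = 5*2 - 3 = 7, d_6 = (54 - 7^2)/5 = 5/5 = 1, a_6 = floor((7 + 7)/1) = 14.
  m_7 = 1*14 - 7 = 7, d_7 = (54 - 7^2)/1 = 5/1 = 5: (m_7, d_7) = (m_1, d_1) = (7, 5), so from here the quotients repeat a_1, ..., a_6; the period length is 6.
Hence the expansion of sqrt(54) is a_0 = 7 followed by the repeating block 2, 1, 6, 1, 2, 14 (period 6).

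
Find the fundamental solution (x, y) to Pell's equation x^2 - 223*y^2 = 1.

First expand sqrt(223) as a continued fraction. With x_i = (sqrt(223) + m_i)/d_i and (m_0, d_0) = (0, 1): a_0 = floor(sqrt(223)) = 14, since 14^2 = 196 <= 223 < 225 = 15^2.
Iterate m_{i+1} = d_i*a_i - m_i, d_{i+1} = (223 - m_{i+1}^2)/d_i, a_{i+1} = floor((a_0 + m_{i+1})/d_{i+1}):
  m_1 = 1*14 - 0 = 14, d_1 = (223 - 14^2)/1 = 27/1 = 27, a_1 = floor((14 + 14)/27) = 1.
  m_2 = 27*1 - 14 = 13, d_2 = (223 - 13^2)/27 = 54/27 = 2, a_2 = floor((14 + 13)/2) = 13.
  m_3 = 2*13 - 13 = 13, d_3 = (223 - 13^2)/2 = 54/2 = 27, a_3 = floor((14 + 13)/27) = 1.
  m_4 = 27*1 - 13 = 14, d_4 = (223 - 14^2)/27 = 27/27 = 1, a_4 = floor((14 + 14)/1) = 28.
  m_5 = 1*28 - 14 = 14, d_5 = (223 - 14^2)/1 = 27/1 = 27: (m_5, d_5) = (m_1, d_1) = (14, 27), so from here the quotients repeat a_1, ..., a_4; the period length is 4.
So sqrt(223) = [14; (1, 13, 1, 28)] with period length k = 4.
k is even, so the fundamental solution of x^2 - 223y^2 = 1 is (p_{k-1}, q_{k-1}) = (p_3, q_3); compute convergents through index 3.
Convergents (p_i = a_i*p_{i-1} + p_{i-2}, q_i = a_i*q_{i-1} + q_{i-2} with p_{-2}=0, p_{-1}=1, q_{-2}=1, q_{-1}=0):
  i=0: a_0=14, p_0 = 14*1 + 0 = 14, q_0 = 14*0 + 1 = 1.
  i=1: a_1=1, p_1 = 1*14 + 1 = 15, q_1 = 1*1 + 0 = 1.
  i=2: a_2=13, p_2 = 13*15 + 14 = 209, q_2 = 13*1 + 1 = 14.
  i=3: a_3=1, p_3 = 1*209 + 15 = 224, q_3 = 1*14 + 1 = 15.
Check: 224^2 - 223*15^2 = 50176 - 50175 = 1, so (x, y) = (224, 15) solves the equation, and by the theorem it is the least positive solution.

(x, y) = (224, 15)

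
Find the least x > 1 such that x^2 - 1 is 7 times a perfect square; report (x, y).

(x, y) = (8, 3)

First expand sqrt(7) as a continued fraction. With x_i = (sqrt(7) + m_i)/d_i and (m_0, d_0) = (0, 1): a_0 = floor(sqrt(7)) = 2, since 2^2 = 4 <= 7 < 9 = 3^2.
Iterate m_{i+1} = d_i*a_i - m_i, d_{i+1} = (7 - m_{i+1}^2)/d_i, a_{i+1} = floor((a_0 + m_{i+1})/d_{i+1}):
  m_1 = 1*2 - 0 = 2, d_1 = (7 - 2^2)/1 = 3/1 = 3, a_1 = floor((2 + 2)/3) = 1.
  m_2 = 3*1 - 2 = 1, d_2 = (7 - 1^2)/3 = 6/3 = 2, a_2 = floor((2 + 1)/2) = 1.
  m_3 = 2*1 - 1 = 1, d_3 = (7 - 1^2)/2 = 6/2 = 3, a_3 = floor((2 + 1)/3) = 1.
  m_4 = 3*1 - 1 = 2, d_4 = (7 - 2^2)/3 = 3/3 = 1, a_4 = floor((2 + 2)/1) = 4.
  m_5 = 1*4 - 2 = 2, d_5 = (7 - 2^2)/1 = 3/1 = 3: (m_5, d_5) = (m_1, d_1) = (2, 3), so from here the quotients repeat a_1, ..., a_4; the period length is 4.
So sqrt(7) = [2; (1, 1, 1, 4)] with period length k = 4.
k is even, so the fundamental solution of x^2 - 7y^2 = 1 is (p_{k-1}, q_{k-1}) = (p_3, q_3); compute convergents through index 3.
Convergents (p_i = a_i*p_{i-1} + p_{i-2}, q_i = a_i*q_{i-1} + q_{i-2} with p_{-2}=0, p_{-1}=1, q_{-2}=1, q_{-1}=0):
  i=0: a_0=2, p_0 = 2*1 + 0 = 2, q_0 = 2*0 + 1 = 1.
  i=1: a_1=1, p_1 = 1*2 + 1 = 3, q_1 = 1*1 + 0 = 1.
  i=2: a_2=1, p_2 = 1*3 + 2 = 5, q_2 = 1*1 + 1 = 2.
  i=3: a_3=1, p_3 = 1*5 + 3 = 8, q_3 = 1*2 + 1 = 3.
Check: 8^2 - 7*3^2 = 64 - 63 = 1, so (x, y) = (8, 3) solves the equation, and by the theorem it is the least positive solution.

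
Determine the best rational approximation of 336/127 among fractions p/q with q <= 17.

Expand x = 336/127 as a continued fraction with the Euclidean algorithm:
  336 = 2*127 + 82, so a_0 = 2.
  127 = 1*82 + 45, so a_1 = 1.
  82 = 1*45 + 37, so a_2 = 1.
  45 = 1*37 + 8, so a_3 = 1.
  37 = 4*8 + 5, so a_4 = 4.
  8 = 1*5 + 3, so a_5 = 1.
  5 = 1*3 + 2, so a_6 = 1.
  3 = 1*2 + 1, so a_7 = 1.
  2 = 2*1 + 0, so a_8 = 2.
so x = [2; 1, 1, 1, 4, 1, 1, 1, 2].
Convergents (p_i = a_i*p_{i-1} + p_{i-2}, q_i = a_i*q_{i-1} + q_{i-2} with p_{-2}=0, p_{-1}=1, q_{-2}=1, q_{-1}=0), until the denominator exceeds 17:
  i=0: a_0=2, p_0 = 2*1 + 0 = 2, q_0 = 2*0 + 1 = 1.
  i=1: a_1=1, p_1 = 1*2 + 1 = 3, q_1 = 1*1 + 0 = 1.
  i=2: a_2=1, p_2 = 1*3 + 2 = 5, q_2 = 1*1 + 1 = 2.
  i=3: a_3=1, p_3 = 1*5 + 3 = 8, q_3 = 1*2 + 1 = 3.
  i=4: a_4=4, p_4 = 4*8 + 5 = 37, q_4 = 4*3 + 2 = 14.
  i=5: a_5=1, p_5 = 1*37 + 8 = 45, q_5 = 1*14 + 3 = 17.
  i=6: a_6=1, p_6 = 1*45 + 37 = 82, q_6 = 1*17 + 14 = 31.
q_6 = 31 > 17, so the last convergent with denominator <= 17 is p_5/q_5 = 45/17.
The closest fraction with denominator <= 17 is either p_5/q_5 or the intermediate fraction (k*p_5 + p_4)/(k*q_5 + q_4) with the largest k >= 1 whose denominator stays <= 17; these approach x as k grows, and every other convergent or intermediate fraction in range is farther away.
Largest k: floor((17 - q_4)/q_5) = floor((17 - 14)/17) = 0.
Since k = 0, no intermediate fraction beyond p_5/q_5 has denominator <= 17, so the convergent 45/17 is the closest (its error is |336*17 - 45*127|/(127*17) = 3/2159).

45/17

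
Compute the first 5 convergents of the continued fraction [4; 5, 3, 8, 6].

4/1, 21/5, 67/16, 557/133, 3409/814

Using the convergent recurrence p_i = a_i*p_{i-1} + p_{i-2}, q_i = a_i*q_{i-1} + q_{i-2} with p_{-2}=0, p_{-1}=1, q_{-2}=1, q_{-1}=0:
  i=0: a_0=4, p_0 = 4*1 + 0 = 4, q_0 = 4*0 + 1 = 1.
  i=1: a_1=5, p_1 = 5*4 + 1 = 21, q_1 = 5*1 + 0 = 5.
  i=2: a_2=3, p_2 = 3*21 + 4 = 67, q_2 = 3*5 + 1 = 16.
  i=3: a_3=8, p_3 = 8*67 + 21 = 557, q_3 = 8*16 + 5 = 133.
  i=4: a_4=6, p_4 = 6*557 + 67 = 3409, q_4 = 6*133 + 16 = 814.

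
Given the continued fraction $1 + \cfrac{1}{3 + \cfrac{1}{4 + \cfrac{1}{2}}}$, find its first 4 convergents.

1/1, 4/3, 17/13, 38/29

Using the convergent recurrence p_i = a_i*p_{i-1} + p_{i-2}, q_i = a_i*q_{i-1} + q_{i-2} with p_{-2}=0, p_{-1}=1, q_{-2}=1, q_{-1}=0:
  i=0: a_0=1, p_0 = 1*1 + 0 = 1, q_0 = 1*0 + 1 = 1.
  i=1: a_1=3, p_1 = 3*1 + 1 = 4, q_1 = 3*1 + 0 = 3.
  i=2: a_2=4, p_2 = 4*4 + 1 = 17, q_2 = 4*3 + 1 = 13.
  i=3: a_3=2, p_3 = 2*17 + 4 = 38, q_3 = 2*13 + 3 = 29.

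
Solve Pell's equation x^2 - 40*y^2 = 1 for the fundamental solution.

(x, y) = (19, 3)

First expand sqrt(40) as a continued fraction. With x_i = (sqrt(40) + m_i)/d_i and (m_0, d_0) = (0, 1): a_0 = floor(sqrt(40)) = 6, since 6^2 = 36 <= 40 < 49 = 7^2.
Iterate m_{i+1} = d_i*a_i - m_i, d_{i+1} = (40 - m_{i+1}^2)/d_i, a_{i+1} = floor((a_0 + m_{i+1})/d_{i+1}):
  m_1 = 1*6 - 0 = 6, d_1 = (40 - 6^2)/1 = 4/1 = 4, a_1 = floor((6 + 6)/4) = 3.
  m_2 = 4*3 - 6 = 6, d_2 = (40 - 6^2)/4 = 4/4 = 1, a_2 = floor((6 + 6)/1) = 12.
  m_3 = 1*12 - 6 = 6, d_3 = (40 - 6^2)/1 = 4/1 = 4: (m_3, d_3) = (m_1, d_1) = (6, 4), so from here the quotients repeat a_1, a_2; the period length is 2.
So sqrt(40) = [6; (3, 12)] with period length k = 2.
k is even, so the fundamental solution of x^2 - 40y^2 = 1 is (p_{k-1}, q_{k-1}) = (p_1, q_1); compute convergents through index 1.
Convergents (p_i = a_i*p_{i-1} + p_{i-2}, q_i = a_i*q_{i-1} + q_{i-2} with p_{-2}=0, p_{-1}=1, q_{-2}=1, q_{-1}=0):
  i=0: a_0=6, p_0 = 6*1 + 0 = 6, q_0 = 6*0 + 1 = 1.
  i=1: a_1=3, p_1 = 3*6 + 1 = 19, q_1 = 3*1 + 0 = 3.
Check: 19^2 - 40*3^2 = 361 - 360 = 1, so (x, y) = (19, 3) solves the equation, and by the theorem it is the least positive solution.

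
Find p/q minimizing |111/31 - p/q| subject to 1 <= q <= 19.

Expand x = 111/31 as a continued fraction with the Euclidean algorithm:
  111 = 3*31 + 18, so a_0 = 3.
  31 = 1*18 + 13, so a_1 = 1.
  18 = 1*13 + 5, so a_2 = 1.
  13 = 2*5 + 3, so a_3 = 2.
  5 = 1*3 + 2, so a_4 = 1.
  3 = 1*2 + 1, so a_5 = 1.
  2 = 2*1 + 0, so a_6 = 2.
so x = [3; 1, 1, 2, 1, 1, 2].
Convergents (p_i = a_i*p_{i-1} + p_{i-2}, q_i = a_i*q_{i-1} + q_{i-2} with p_{-2}=0, p_{-1}=1, q_{-2}=1, q_{-1}=0), until the denominator exceeds 19:
  i=0: a_0=3, p_0 = 3*1 + 0 = 3, q_0 = 3*0 + 1 = 1.
  i=1: a_1=1, p_1 = 1*3 + 1 = 4, q_1 = 1*1 + 0 = 1.
  i=2: a_2=1, p_2 = 1*4 + 3 = 7, q_2 = 1*1 + 1 = 2.
  i=3: a_3=2, p_3 = 2*7 + 4 = 18, q_3 = 2*2 + 1 = 5.
  i=4: a_4=1, p_4 = 1*18 + 7 = 25, q_4 = 1*5 + 2 = 7.
  i=5: a_5=1, p_5 = 1*25 + 18 = 43, q_5 = 1*7 + 5 = 12.
  i=6: a_6=2, p_6 = 2*43 + 25 = 111, q_6 = 2*12 + 7 = 31.
q_6 = 31 > 19, so the last convergent with denominator <= 19 is p_5/q_5 = 43/12.
The closest fraction with denominator <= 19 is either p_5/q_5 or the intermediate fraction (k*p_5 + p_4)/(k*q_5 + q_4) with the largest k >= 1 whose denominator stays <= 19; these approach x as k grows, and every other convergent or intermediate fraction in range is farther away.
Largest k: floor((19 - q_4)/q_5) = floor((19 - 7)/12) = 1.
That gives (1*43 + 25)/(1*12 + 7) = 68/19.
Compare the errors: |x - 43/12| = |111*12 - 43*31|/(31*12) = 1/372, and |x - 68/19| = |111*19 - 68*31|/(31*19) = 1/589.
Cross-multiplying, 1*372 = 372 < 589 = 1*589, so 1/589 is smaller: the intermediate fraction 68/19 is closer to x than 43/12.

68/19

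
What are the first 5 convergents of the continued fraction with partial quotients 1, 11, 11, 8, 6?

1/1, 12/11, 133/122, 1076/987, 6589/6044

Using the convergent recurrence p_i = a_i*p_{i-1} + p_{i-2}, q_i = a_i*q_{i-1} + q_{i-2} with p_{-2}=0, p_{-1}=1, q_{-2}=1, q_{-1}=0:
  i=0: a_0=1, p_0 = 1*1 + 0 = 1, q_0 = 1*0 + 1 = 1.
  i=1: a_1=11, p_1 = 11*1 + 1 = 12, q_1 = 11*1 + 0 = 11.
  i=2: a_2=11, p_2 = 11*12 + 1 = 133, q_2 = 11*11 + 1 = 122.
  i=3: a_3=8, p_3 = 8*133 + 12 = 1076, q_3 = 8*122 + 11 = 987.
  i=4: a_4=6, p_4 = 6*1076 + 133 = 6589, q_4 = 6*987 + 122 = 6044.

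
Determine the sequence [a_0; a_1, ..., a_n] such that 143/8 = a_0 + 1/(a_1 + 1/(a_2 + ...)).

Run the Euclidean algorithm on 143 and 8; the successive quotients are the partial quotients a_0, a_1, ... (each step inverts the fractional part left over by the previous one):
  143 = 17*8 + 7, so a_0 = 17.
  8 = 1*7 + 1, so a_1 = 1.
  7 = 7*1 + 0, so a_2 = 7.
The remainder reaches 0 after 3 divisions, so the expansion has 3 partial quotients, read off in order.

[17; 1, 7]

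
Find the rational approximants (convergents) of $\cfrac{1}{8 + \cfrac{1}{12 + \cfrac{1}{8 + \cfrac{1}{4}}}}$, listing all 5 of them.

Using the convergent recurrence p_i = a_i*p_{i-1} + p_{i-2}, q_i = a_i*q_{i-1} + q_{i-2} with p_{-2}=0, p_{-1}=1, q_{-2}=1, q_{-1}=0:
  i=0: a_0=0, p_0 = 0*1 + 0 = 0, q_0 = 0*0 + 1 = 1.
  i=1: a_1=8, p_1 = 8*0 + 1 = 1, q_1 = 8*1 + 0 = 8.
  i=2: a_2=12, p_2 = 12*1 + 0 = 12, q_2 = 12*8 + 1 = 97.
  i=3: a_3=8, p_3 = 8*12 + 1 = 97, q_3 = 8*97 + 8 = 784.
  i=4: a_4=4, p_4 = 4*97 + 12 = 400, q_4 = 4*784 + 97 = 3233.

0/1, 1/8, 12/97, 97/784, 400/3233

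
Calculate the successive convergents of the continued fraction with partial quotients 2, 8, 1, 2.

Using the convergent recurrence p_i = a_i*p_{i-1} + p_{i-2}, q_i = a_i*q_{i-1} + q_{i-2} with p_{-2}=0, p_{-1}=1, q_{-2}=1, q_{-1}=0:
  i=0: a_0=2, p_0 = 2*1 + 0 = 2, q_0 = 2*0 + 1 = 1.
  i=1: a_1=8, p_1 = 8*2 + 1 = 17, q_1 = 8*1 + 0 = 8.
  i=2: a_2=1, p_2 = 1*17 + 2 = 19, q_2 = 1*8 + 1 = 9.
  i=3: a_3=2, p_3 = 2*19 + 17 = 55, q_3 = 2*9 + 8 = 26.

2/1, 17/8, 19/9, 55/26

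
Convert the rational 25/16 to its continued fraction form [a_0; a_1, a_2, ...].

Run the Euclidean algorithm on 25 and 16; the successive quotients are the partial quotients a_0, a_1, ... (each step inverts the fractional part left over by the previous one):
  25 = 1*16 + 9, so a_0 = 1.
  16 = 1*9 + 7, so a_1 = 1.
  9 = 1*7 + 2, so a_2 = 1.
  7 = 3*2 + 1, so a_3 = 3.
  2 = 2*1 + 0, so a_4 = 2.
The remainder reaches 0 after 5 divisions, so the expansion has 5 partial quotients, read off in order.

[1; 1, 1, 3, 2]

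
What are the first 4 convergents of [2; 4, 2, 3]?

2/1, 9/4, 20/9, 69/31

Using the convergent recurrence p_i = a_i*p_{i-1} + p_{i-2}, q_i = a_i*q_{i-1} + q_{i-2} with p_{-2}=0, p_{-1}=1, q_{-2}=1, q_{-1}=0:
  i=0: a_0=2, p_0 = 2*1 + 0 = 2, q_0 = 2*0 + 1 = 1.
  i=1: a_1=4, p_1 = 4*2 + 1 = 9, q_1 = 4*1 + 0 = 4.
  i=2: a_2=2, p_2 = 2*9 + 2 = 20, q_2 = 2*4 + 1 = 9.
  i=3: a_3=3, p_3 = 3*20 + 9 = 69, q_3 = 3*9 + 4 = 31.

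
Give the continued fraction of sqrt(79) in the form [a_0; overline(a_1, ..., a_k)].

Write x_i = (sqrt(79) + m_i)/d_i with (m_0, d_0) = (0, 1). a_0 = floor(sqrt(79)) = 8, since 8^2 = 64 <= 79 < 81 = 9^2.
Iterate m_{i+1} = d_i*a_i - m_i, d_{i+1} = (79 - m_{i+1}^2)/d_i, a_{i+1} = floor((a_0 + m_{i+1})/d_{i+1}):
  m_1 = 1*8 - 0 = 8, d_1 = (79 - 8^2)/1 = 15/1 = 15, a_1 = floor((8 + 8)/15) = 1.
  m_2 = 15*1 - 8 = 7, d_2 = (79 - 7^2)/15 = 30/15 = 2, a_2 = floor((8 + 7)/2) = 7.
  m_3 = 2*7 - 7 = 7, d_3 = (79 - 7^2)/2 = 30/2 = 15, a_3 = floor((8 + 7)/15) = 1.
  m_4 = 15*1 - 7 = 8, d_4 = (79 - 8^2)/15 = 15/15 = 1, a_4 = floor((8 + 8)/1) = 16.
  m_5 = 1*16 - 8 = 8, d_5 = (79 - 8^2)/1 = 15/1 = 15: (m_5, d_5) = (m_1, d_1) = (8, 15), so from here the quotients repeat a_1, ..., a_4; the period length is 4.
Hence the expansion of sqrt(79) is a_0 = 8 followed by the repeating block 1, 7, 1, 16 (period 4).

[8; overline(1, 7, 1, 16)]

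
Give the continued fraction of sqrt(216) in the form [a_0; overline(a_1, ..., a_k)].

[14; overline(1, 2, 3, 2, 1, 28)]

Write x_i = (sqrt(216) + m_i)/d_i with (m_0, d_0) = (0, 1). a_0 = floor(sqrt(216)) = 14, since 14^2 = 196 <= 216 < 225 = 15^2.
Iterate m_{i+1} = d_i*a_i - m_i, d_{i+1} = (216 - m_{i+1}^2)/d_i, a_{i+1} = floor((a_0 + m_{i+1})/d_{i+1}):
  m_1 = 1*14 - 0 = 14, d_1 = (216 - 14^2)/1 = 20/1 = 20, a_1 = floor((14 + 14)/20) = 1.
  m_2 = 20*1 - 14 = 6, d_2 = (216 - 6^2)/20 = 180/20 = 9, a_2 = floor((14 + 6)/9) = 2.
  m_3 = 9*2 - 6 = 12, d_3 = (216 - 12^2)/9 = 72/9 = 8, a_3 = floor((14 + 12)/8) = 3.
  m_4 = 8*3 - 12 = 12, d_4 = (216 - 12^2)/8 = 72/8 = 9, a_4 = floor((14 + 12)/9) = 2.
  m_5 = 9*2 - 12 = 6, d_5 = (216 - 6^2)/9 = 180/9 = 20, a_5 = floor((14 + 6)/20) = 1.
  m_6 = 20*1 - 6 = 14, d_6 = (216 - 14^2)/20 = 20/20 = 1, a_6 = floor((14 + 14)/1) = 28.
  m_7 = 1*28 - 14 = 14, d_7 = (216 - 14^2)/1 = 20/1 = 20: (m_7, d_7) = (m_1, d_1) = (14, 20), so from here the quotients repeat a_1, ..., a_6; the period length is 6.
Hence the expansion of sqrt(216) is a_0 = 14 followed by the repeating block 1, 2, 3, 2, 1, 28 (period 6).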